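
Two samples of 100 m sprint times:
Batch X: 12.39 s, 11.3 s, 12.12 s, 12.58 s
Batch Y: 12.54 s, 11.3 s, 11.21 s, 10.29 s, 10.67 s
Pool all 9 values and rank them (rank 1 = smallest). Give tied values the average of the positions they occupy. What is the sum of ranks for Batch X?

Sorted (ascending): 10.29, 10.67, 11.21, 11.3, 11.3, 12.12, 12.39, 12.54, 12.58
The 2 values of 11.3 occupy positions 4–5 → average rank (4+5)/2 = 4.5.
Batch X values → pooled ranks: 12.39→7, 11.3→4.5, 12.12→6, 12.58→9
Rank sum = 7 + 4.5 + 6 + 9 = 26.5

26.5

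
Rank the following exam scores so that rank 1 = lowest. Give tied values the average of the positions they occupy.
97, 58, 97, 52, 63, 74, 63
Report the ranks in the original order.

6.5, 2, 6.5, 1, 3.5, 5, 3.5

Sorted (ascending): 52, 58, 63, 63, 74, 97, 97
The 2 values of 63 occupy positions 3–4 → average rank (3+4)/2 = 3.5.
The 2 values of 97 occupy positions 6–7 → average rank (6+7)/2 = 6.5.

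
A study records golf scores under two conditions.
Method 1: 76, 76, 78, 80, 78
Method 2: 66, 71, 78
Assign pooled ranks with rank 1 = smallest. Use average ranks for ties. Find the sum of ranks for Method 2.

Sorted (ascending): 66, 71, 76, 76, 78, 78, 78, 80
The 2 values of 76 occupy positions 3–4 → average rank (3+4)/2 = 3.5.
The 3 values of 78 occupy positions 5–7 → average rank 6.
Method 2 values → pooled ranks: 66→1, 71→2, 78→6
Rank sum = 1 + 2 + 6 = 9

9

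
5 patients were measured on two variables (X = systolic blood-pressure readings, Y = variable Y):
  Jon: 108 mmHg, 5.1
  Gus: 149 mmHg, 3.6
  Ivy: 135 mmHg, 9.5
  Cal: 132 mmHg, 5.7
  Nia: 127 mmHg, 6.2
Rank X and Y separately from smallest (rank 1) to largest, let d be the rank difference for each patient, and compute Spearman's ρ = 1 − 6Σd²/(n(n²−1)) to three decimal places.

-0.100

Ranks of variable 1: 1, 5, 4, 3, 2
Ranks of variable 2: 2, 1, 5, 3, 4
d = r₁ − r₂: -1, 4, -1, 0, -2
d²: 1, 16, 1, 0, 4; Σd² = 22
ρ = 1 − 6·22/(5·24) = 1 − 132/120 = -0.100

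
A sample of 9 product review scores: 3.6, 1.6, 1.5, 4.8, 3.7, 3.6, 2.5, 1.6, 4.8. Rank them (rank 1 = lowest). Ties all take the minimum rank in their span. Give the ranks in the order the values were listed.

5, 2, 1, 8, 7, 5, 4, 2, 8

Sorted (ascending): 1.5, 1.6, 1.6, 2.5, 3.6, 3.6, 3.7, 4.8, 4.8
The 2 values of 1.6 occupy positions 2–3 → each gets rank 2.
The 2 values of 3.6 occupy positions 5–6 → each gets rank 5.
The 2 values of 4.8 occupy positions 8–9 → each gets rank 8.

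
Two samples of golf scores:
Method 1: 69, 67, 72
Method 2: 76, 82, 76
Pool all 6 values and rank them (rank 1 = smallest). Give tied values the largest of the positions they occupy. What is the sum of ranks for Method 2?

16

Sorted (ascending): 67, 69, 72, 76, 76, 82
The 2 values of 76 occupy positions 4–5 → each gets rank 5.
Method 2 values → pooled ranks: 76→5, 82→6, 76→5
Rank sum = 5 + 6 + 5 = 16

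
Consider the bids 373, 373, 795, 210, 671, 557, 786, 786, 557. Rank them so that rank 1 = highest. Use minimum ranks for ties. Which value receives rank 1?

Sorted (descending): 795, 786, 786, 671, 557, 557, 373, 373, 210
The 2 values of 786 occupy positions 2–3 → each gets rank 2.
The 2 values of 557 occupy positions 5–6 → each gets rank 5.
The 2 values of 373 occupy positions 7–8 → each gets rank 7.
Rank 1 → value 795.

795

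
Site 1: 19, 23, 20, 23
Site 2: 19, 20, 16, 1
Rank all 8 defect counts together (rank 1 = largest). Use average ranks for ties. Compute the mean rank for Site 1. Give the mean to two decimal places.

Sorted (descending): 23, 23, 20, 20, 19, 19, 16, 1
The 2 values of 23 occupy positions 1–2 → average rank (1+2)/2 = 1.5.
The 2 values of 20 occupy positions 3–4 → average rank (3+4)/2 = 3.5.
The 2 values of 19 occupy positions 5–6 → average rank (5+6)/2 = 5.5.
Site 1 values → pooled ranks: 19→5.5, 23→1.5, 20→3.5, 23→1.5
Mean rank = (5.5 + 1.5 + 3.5 + 1.5) / 4 = 3.00

3.00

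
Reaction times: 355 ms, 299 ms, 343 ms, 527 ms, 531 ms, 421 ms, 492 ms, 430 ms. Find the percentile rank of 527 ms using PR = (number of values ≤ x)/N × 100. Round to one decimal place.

N = 8.
Strictly below 527: 6. Equal to 527: 1.
PR = 7/8 × 100 = 87.5

87.5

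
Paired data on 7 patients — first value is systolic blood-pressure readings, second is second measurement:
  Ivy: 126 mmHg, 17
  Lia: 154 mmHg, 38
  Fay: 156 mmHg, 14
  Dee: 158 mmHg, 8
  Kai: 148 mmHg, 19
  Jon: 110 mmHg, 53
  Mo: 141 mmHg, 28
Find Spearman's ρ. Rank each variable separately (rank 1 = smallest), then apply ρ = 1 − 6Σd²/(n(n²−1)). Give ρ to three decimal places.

-0.679

Ranks of variable 1: 2, 5, 6, 7, 4, 1, 3
Ranks of variable 2: 3, 6, 2, 1, 4, 7, 5
d = r₁ − r₂: -1, -1, 4, 6, 0, -6, -2
d²: 1, 1, 16, 36, 0, 36, 4; Σd² = 94
ρ = 1 − 6·94/(7·48) = 1 − 564/336 = -0.679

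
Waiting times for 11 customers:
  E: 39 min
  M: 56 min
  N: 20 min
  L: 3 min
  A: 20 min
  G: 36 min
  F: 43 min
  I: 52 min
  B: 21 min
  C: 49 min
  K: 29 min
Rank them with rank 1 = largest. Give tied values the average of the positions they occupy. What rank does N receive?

9.5

Sorted (descending): 56, 52, 49, 43, 39, 36, 29, 21, 20, 20, 3
The 2 values of 20 occupy positions 9–10 → average rank (9+10)/2 = 9.5.
N has value 20 min → rank 9.5.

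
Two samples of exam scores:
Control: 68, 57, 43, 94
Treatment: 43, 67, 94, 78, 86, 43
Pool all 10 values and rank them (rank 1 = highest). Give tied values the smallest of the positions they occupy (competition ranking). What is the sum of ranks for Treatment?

30

Sorted (descending): 94, 94, 86, 78, 68, 67, 57, 43, 43, 43
The 2 values of 94 occupy positions 1–2 → each gets rank 1.
The 3 values of 43 occupy positions 8–10 → each gets rank 8.
Treatment values → pooled ranks: 43→8, 67→6, 94→1, 78→4, 86→3, 43→8
Rank sum = 8 + 6 + 1 + 4 + 3 + 8 = 30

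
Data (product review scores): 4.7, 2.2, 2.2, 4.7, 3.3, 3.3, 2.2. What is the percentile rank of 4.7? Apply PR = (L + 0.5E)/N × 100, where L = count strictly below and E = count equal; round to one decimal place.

N = 7.
Strictly below 4.7: 5. Equal to 4.7: 2.
PR = (5 + 0.5·2)/7 × 100 = 85.7

85.7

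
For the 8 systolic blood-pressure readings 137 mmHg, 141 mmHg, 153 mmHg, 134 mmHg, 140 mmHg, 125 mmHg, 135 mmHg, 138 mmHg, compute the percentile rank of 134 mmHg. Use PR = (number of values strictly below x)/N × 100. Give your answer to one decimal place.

N = 8.
Strictly below 134: 1. Equal to 134: 1.
PR = 1/8 × 100 = 12.5

12.5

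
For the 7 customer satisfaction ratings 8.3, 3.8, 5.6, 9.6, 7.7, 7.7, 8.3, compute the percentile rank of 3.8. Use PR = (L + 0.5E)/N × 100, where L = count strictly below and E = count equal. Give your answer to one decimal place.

N = 7.
Strictly below 3.8: 0. Equal to 3.8: 1.
PR = (0 + 0.5·1)/7 × 100 = 7.1

7.1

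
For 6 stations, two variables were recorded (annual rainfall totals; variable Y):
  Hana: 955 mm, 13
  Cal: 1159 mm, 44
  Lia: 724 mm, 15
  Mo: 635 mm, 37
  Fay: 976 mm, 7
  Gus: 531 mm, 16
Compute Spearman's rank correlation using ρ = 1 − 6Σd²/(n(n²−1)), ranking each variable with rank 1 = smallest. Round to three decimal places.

Ranks of variable 1: 4, 6, 3, 2, 5, 1
Ranks of variable 2: 2, 6, 3, 5, 1, 4
d = r₁ − r₂: 2, 0, 0, -3, 4, -3
d²: 4, 0, 0, 9, 16, 9; Σd² = 38
ρ = 1 − 6·38/(6·35) = 1 − 228/210 = -0.086

-0.086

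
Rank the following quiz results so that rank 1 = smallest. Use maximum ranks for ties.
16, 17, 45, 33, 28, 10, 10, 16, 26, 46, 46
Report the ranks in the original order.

4, 5, 9, 8, 7, 2, 2, 4, 6, 11, 11

Sorted (ascending): 10, 10, 16, 16, 17, 26, 28, 33, 45, 46, 46
The 2 values of 10 occupy positions 1–2 → each gets rank 2.
The 2 values of 16 occupy positions 3–4 → each gets rank 4.
The 2 values of 46 occupy positions 10–11 → each gets rank 11.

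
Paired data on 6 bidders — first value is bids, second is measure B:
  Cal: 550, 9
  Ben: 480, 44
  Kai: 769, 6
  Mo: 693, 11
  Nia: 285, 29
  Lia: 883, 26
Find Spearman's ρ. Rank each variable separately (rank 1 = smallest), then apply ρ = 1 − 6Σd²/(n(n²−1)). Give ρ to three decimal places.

-0.543

Ranks of variable 1: 3, 2, 5, 4, 1, 6
Ranks of variable 2: 2, 6, 1, 3, 5, 4
d = r₁ − r₂: 1, -4, 4, 1, -4, 2
d²: 1, 16, 16, 1, 16, 4; Σd² = 54
ρ = 1 − 6·54/(6·35) = 1 − 324/210 = -0.543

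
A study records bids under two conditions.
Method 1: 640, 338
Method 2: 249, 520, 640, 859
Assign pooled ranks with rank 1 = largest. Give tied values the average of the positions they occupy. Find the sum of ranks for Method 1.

7.5

Sorted (descending): 859, 640, 640, 520, 338, 249
The 2 values of 640 occupy positions 2–3 → average rank (2+3)/2 = 2.5.
Method 1 values → pooled ranks: 640→2.5, 338→5
Rank sum = 2.5 + 5 = 7.5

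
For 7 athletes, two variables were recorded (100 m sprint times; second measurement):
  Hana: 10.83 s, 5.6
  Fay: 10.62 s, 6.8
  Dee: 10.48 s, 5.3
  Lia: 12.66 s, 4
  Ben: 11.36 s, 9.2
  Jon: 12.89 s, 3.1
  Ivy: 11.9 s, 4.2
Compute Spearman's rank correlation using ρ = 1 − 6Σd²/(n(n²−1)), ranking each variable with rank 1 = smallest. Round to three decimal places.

Ranks of variable 1: 3, 2, 1, 6, 4, 7, 5
Ranks of variable 2: 5, 6, 4, 2, 7, 1, 3
d = r₁ − r₂: -2, -4, -3, 4, -3, 6, 2
d²: 4, 16, 9, 16, 9, 36, 4; Σd² = 94
ρ = 1 − 6·94/(7·48) = 1 − 564/336 = -0.679

-0.679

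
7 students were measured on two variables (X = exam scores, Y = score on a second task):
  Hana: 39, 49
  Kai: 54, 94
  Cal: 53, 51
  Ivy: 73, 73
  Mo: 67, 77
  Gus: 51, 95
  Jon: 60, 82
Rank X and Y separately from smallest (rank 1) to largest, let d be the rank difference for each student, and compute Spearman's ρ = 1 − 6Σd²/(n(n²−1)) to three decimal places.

Ranks of variable 1: 1, 4, 3, 7, 6, 2, 5
Ranks of variable 2: 1, 6, 2, 3, 4, 7, 5
d = r₁ − r₂: 0, -2, 1, 4, 2, -5, 0
d²: 0, 4, 1, 16, 4, 25, 0; Σd² = 50
ρ = 1 − 6·50/(7·48) = 1 − 300/336 = 0.107

0.107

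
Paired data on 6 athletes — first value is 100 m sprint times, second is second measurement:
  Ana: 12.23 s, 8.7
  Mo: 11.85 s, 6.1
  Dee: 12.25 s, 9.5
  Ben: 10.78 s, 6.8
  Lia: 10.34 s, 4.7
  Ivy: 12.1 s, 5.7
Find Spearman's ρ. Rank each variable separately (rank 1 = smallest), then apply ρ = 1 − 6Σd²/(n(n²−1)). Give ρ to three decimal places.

0.771

Ranks of variable 1: 5, 3, 6, 2, 1, 4
Ranks of variable 2: 5, 3, 6, 4, 1, 2
d = r₁ − r₂: 0, 0, 0, -2, 0, 2
d²: 0, 0, 0, 4, 0, 4; Σd² = 8
ρ = 1 − 6·8/(6·35) = 1 − 48/210 = 0.771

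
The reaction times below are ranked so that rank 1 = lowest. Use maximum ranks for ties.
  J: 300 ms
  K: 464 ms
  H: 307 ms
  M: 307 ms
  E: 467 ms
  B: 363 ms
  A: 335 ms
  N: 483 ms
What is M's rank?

Sorted (ascending): 300, 307, 307, 335, 363, 464, 467, 483
The 2 values of 307 occupy positions 2–3 → each gets rank 3.
M has value 307 ms → rank 3.

3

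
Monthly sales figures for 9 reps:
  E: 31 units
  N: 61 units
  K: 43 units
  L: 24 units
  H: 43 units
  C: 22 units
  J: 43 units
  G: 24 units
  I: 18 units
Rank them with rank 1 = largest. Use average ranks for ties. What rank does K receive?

Sorted (descending): 61, 43, 43, 43, 31, 24, 24, 22, 18
The 3 values of 43 occupy positions 2–4 → average rank 3.
The 2 values of 24 occupy positions 6–7 → average rank (6+7)/2 = 6.5.
K has value 43 units → rank 3.

3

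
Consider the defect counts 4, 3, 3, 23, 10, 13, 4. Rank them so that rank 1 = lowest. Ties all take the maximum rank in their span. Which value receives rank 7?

23

Sorted (ascending): 3, 3, 4, 4, 10, 13, 23
The 2 values of 3 occupy positions 1–2 → each gets rank 2.
The 2 values of 4 occupy positions 3–4 → each gets rank 4.
Rank 7 → value 23.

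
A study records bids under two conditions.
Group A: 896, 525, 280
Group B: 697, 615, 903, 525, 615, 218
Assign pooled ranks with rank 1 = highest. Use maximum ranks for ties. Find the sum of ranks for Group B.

Sorted (descending): 903, 896, 697, 615, 615, 525, 525, 280, 218
The 2 values of 615 occupy positions 4–5 → each gets rank 5.
The 2 values of 525 occupy positions 6–7 → each gets rank 7.
Group B values → pooled ranks: 697→3, 615→5, 903→1, 525→7, 615→5, 218→9
Rank sum = 3 + 5 + 1 + 7 + 5 + 9 = 30

30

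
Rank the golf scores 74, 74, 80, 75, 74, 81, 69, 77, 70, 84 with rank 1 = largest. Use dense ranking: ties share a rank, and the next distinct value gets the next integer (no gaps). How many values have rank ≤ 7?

9

Sorted (descending): 84, 81, 80, 77, 75, 74, 74, 74, 70, 69
The 3 values of 74 share dense rank 6.
Remaining distinct values take the next consecutive integers.
Ranks ≤ 7: {1, 2, 3, 4, 5, 6, 6, 6, 7} → 9 values.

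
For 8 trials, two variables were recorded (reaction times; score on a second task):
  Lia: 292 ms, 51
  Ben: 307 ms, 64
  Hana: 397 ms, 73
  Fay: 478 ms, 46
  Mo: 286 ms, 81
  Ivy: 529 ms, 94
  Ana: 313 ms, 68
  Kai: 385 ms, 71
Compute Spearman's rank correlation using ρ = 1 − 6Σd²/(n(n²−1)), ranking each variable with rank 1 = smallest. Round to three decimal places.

0.143

Ranks of variable 1: 2, 3, 6, 7, 1, 8, 4, 5
Ranks of variable 2: 2, 3, 6, 1, 7, 8, 4, 5
d = r₁ − r₂: 0, 0, 0, 6, -6, 0, 0, 0
d²: 0, 0, 0, 36, 36, 0, 0, 0; Σd² = 72
ρ = 1 − 6·72/(8·63) = 1 − 432/504 = 0.143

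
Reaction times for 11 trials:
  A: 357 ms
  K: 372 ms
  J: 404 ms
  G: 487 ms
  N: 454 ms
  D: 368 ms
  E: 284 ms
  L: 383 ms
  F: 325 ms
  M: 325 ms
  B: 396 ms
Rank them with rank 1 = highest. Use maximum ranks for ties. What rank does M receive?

Sorted (descending): 487, 454, 404, 396, 383, 372, 368, 357, 325, 325, 284
The 2 values of 325 occupy positions 9–10 → each gets rank 10.
M has value 325 ms → rank 10.

10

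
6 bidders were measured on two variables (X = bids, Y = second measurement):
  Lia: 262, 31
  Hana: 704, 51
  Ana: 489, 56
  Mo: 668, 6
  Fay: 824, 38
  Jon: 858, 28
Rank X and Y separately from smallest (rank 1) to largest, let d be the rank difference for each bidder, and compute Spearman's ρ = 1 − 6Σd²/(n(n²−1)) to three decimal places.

Ranks of variable 1: 1, 4, 2, 3, 5, 6
Ranks of variable 2: 3, 5, 6, 1, 4, 2
d = r₁ − r₂: -2, -1, -4, 2, 1, 4
d²: 4, 1, 16, 4, 1, 16; Σd² = 42
ρ = 1 − 6·42/(6·35) = 1 − 252/210 = -0.200

-0.200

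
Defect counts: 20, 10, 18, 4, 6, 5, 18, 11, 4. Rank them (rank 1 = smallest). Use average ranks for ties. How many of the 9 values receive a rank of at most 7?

Sorted (ascending): 4, 4, 5, 6, 10, 11, 18, 18, 20
The 2 values of 4 occupy positions 1–2 → average rank (1+2)/2 = 1.5.
The 2 values of 18 occupy positions 7–8 → average rank (7+8)/2 = 7.5.
Ranks ≤ 7: {1.5, 1.5, 3, 4, 5, 6} → 6 values.

6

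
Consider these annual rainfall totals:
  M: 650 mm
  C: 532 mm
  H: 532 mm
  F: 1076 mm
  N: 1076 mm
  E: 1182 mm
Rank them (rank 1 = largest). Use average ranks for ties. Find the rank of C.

5.5

Sorted (descending): 1182, 1076, 1076, 650, 532, 532
The 2 values of 1076 occupy positions 2–3 → average rank (2+3)/2 = 2.5.
The 2 values of 532 occupy positions 5–6 → average rank (5+6)/2 = 5.5.
C has value 532 mm → rank 5.5.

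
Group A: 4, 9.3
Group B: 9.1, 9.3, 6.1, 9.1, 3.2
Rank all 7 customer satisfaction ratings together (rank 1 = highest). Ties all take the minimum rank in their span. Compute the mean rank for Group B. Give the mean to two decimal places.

Sorted (descending): 9.3, 9.3, 9.1, 9.1, 6.1, 4, 3.2
The 2 values of 9.3 occupy positions 1–2 → each gets rank 1.
The 2 values of 9.1 occupy positions 3–4 → each gets rank 3.
Group B values → pooled ranks: 9.1→3, 9.3→1, 6.1→5, 9.1→3, 3.2→7
Mean rank = (3 + 1 + 5 + 3 + 7) / 5 = 3.80

3.80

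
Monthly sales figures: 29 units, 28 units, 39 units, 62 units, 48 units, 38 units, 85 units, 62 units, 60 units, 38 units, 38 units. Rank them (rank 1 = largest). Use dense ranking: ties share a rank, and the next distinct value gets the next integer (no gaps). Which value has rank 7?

Sorted (descending): 85, 62, 62, 60, 48, 39, 38, 38, 38, 29, 28
The 2 values of 62 share dense rank 2.
The 3 values of 38 share dense rank 6.
Remaining distinct values take the next consecutive integers.
Rank 7 → value 29.

29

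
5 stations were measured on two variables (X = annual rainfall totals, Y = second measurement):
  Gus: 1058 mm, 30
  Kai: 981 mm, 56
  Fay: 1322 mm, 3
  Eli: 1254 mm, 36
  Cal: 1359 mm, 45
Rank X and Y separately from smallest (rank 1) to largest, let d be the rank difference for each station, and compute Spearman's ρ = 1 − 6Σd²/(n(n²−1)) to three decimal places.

-0.300

Ranks of variable 1: 2, 1, 4, 3, 5
Ranks of variable 2: 2, 5, 1, 3, 4
d = r₁ − r₂: 0, -4, 3, 0, 1
d²: 0, 16, 9, 0, 1; Σd² = 26
ρ = 1 − 6·26/(5·24) = 1 − 156/120 = -0.300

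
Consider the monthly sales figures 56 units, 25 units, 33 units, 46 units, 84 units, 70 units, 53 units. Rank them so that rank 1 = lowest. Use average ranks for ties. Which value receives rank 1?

25

Sorted (ascending): 25, 33, 46, 53, 56, 70, 84
No ties — each value takes its position as its rank.
Rank 1 → value 25.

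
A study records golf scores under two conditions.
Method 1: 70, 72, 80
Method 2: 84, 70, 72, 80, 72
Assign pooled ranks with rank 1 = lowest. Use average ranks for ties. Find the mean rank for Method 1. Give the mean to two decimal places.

Sorted (ascending): 70, 70, 72, 72, 72, 80, 80, 84
The 2 values of 70 occupy positions 1–2 → average rank (1+2)/2 = 1.5.
The 3 values of 72 occupy positions 3–5 → average rank 4.
The 2 values of 80 occupy positions 6–7 → average rank (6+7)/2 = 6.5.
Method 1 values → pooled ranks: 70→1.5, 72→4, 80→6.5
Mean rank = (1.5 + 4 + 6.5) / 3 = 4.00

4.00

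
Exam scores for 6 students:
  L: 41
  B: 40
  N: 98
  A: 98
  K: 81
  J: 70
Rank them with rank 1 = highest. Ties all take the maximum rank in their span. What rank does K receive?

3

Sorted (descending): 98, 98, 81, 70, 41, 40
The 2 values of 98 occupy positions 1–2 → each gets rank 2.
K has value 81 → rank 3.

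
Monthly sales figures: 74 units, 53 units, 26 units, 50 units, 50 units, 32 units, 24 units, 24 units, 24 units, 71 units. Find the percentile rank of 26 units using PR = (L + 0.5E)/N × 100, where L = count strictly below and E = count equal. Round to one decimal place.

35.0

N = 10.
Strictly below 26: 3. Equal to 26: 1.
PR = (3 + 0.5·1)/10 × 100 = 35.0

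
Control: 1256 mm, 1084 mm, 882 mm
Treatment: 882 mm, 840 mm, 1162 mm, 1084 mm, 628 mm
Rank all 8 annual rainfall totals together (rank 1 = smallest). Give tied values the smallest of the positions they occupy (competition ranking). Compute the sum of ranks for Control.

Sorted (ascending): 628, 840, 882, 882, 1084, 1084, 1162, 1256
The 2 values of 882 occupy positions 3–4 → each gets rank 3.
The 2 values of 1084 occupy positions 5–6 → each gets rank 5.
Control values → pooled ranks: 1256→8, 1084→5, 882→3
Rank sum = 8 + 5 + 3 = 16

16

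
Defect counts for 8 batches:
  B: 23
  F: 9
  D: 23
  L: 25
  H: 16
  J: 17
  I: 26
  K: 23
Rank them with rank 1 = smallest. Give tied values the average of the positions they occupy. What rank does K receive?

Sorted (ascending): 9, 16, 17, 23, 23, 23, 25, 26
The 3 values of 23 occupy positions 4–6 → average rank 5.
K has value 23 → rank 5.

5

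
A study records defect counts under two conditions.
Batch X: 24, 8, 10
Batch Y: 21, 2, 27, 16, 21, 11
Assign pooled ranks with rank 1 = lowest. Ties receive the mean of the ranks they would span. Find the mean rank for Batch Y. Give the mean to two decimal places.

5.33

Sorted (ascending): 2, 8, 10, 11, 16, 21, 21, 24, 27
The 2 values of 21 occupy positions 6–7 → average rank (6+7)/2 = 6.5.
Batch Y values → pooled ranks: 21→6.5, 2→1, 27→9, 16→5, 21→6.5, 11→4
Mean rank = (6.5 + 1 + 9 + 5 + 6.5 + 4) / 6 = 5.33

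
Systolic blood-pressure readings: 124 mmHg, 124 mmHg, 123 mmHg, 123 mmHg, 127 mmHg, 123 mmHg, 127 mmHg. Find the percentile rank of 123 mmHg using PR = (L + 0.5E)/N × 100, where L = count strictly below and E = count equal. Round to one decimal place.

N = 7.
Strictly below 123: 0. Equal to 123: 3.
PR = (0 + 0.5·3)/7 × 100 = 21.4

21.4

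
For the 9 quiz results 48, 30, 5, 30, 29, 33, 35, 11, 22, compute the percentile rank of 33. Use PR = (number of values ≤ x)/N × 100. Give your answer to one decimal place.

N = 9.
Strictly below 33: 6. Equal to 33: 1.
PR = 7/9 × 100 = 77.8

77.8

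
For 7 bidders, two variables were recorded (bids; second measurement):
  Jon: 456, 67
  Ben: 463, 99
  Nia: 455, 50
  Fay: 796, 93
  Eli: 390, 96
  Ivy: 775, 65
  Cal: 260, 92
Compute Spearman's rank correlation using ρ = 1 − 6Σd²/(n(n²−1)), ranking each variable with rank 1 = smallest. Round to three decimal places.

Ranks of variable 1: 4, 5, 3, 7, 2, 6, 1
Ranks of variable 2: 3, 7, 1, 5, 6, 2, 4
d = r₁ − r₂: 1, -2, 2, 2, -4, 4, -3
d²: 1, 4, 4, 4, 16, 16, 9; Σd² = 54
ρ = 1 − 6·54/(7·48) = 1 − 324/336 = 0.036

0.036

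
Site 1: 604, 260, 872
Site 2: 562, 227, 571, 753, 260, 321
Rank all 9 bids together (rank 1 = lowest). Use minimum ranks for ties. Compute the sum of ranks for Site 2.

Sorted (ascending): 227, 260, 260, 321, 562, 571, 604, 753, 872
The 2 values of 260 occupy positions 2–3 → each gets rank 2.
Site 2 values → pooled ranks: 562→5, 227→1, 571→6, 753→8, 260→2, 321→4
Rank sum = 5 + 1 + 6 + 8 + 2 + 4 = 26

26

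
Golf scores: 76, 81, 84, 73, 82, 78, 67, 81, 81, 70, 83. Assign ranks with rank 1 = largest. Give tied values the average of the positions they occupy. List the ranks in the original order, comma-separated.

Sorted (descending): 84, 83, 82, 81, 81, 81, 78, 76, 73, 70, 67
The 3 values of 81 occupy positions 4–6 → average rank 5.

8, 5, 1, 9, 3, 7, 11, 5, 5, 10, 2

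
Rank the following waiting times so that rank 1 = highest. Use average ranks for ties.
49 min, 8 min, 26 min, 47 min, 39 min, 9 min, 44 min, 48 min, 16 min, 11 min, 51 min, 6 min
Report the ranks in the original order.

2, 11, 7, 4, 6, 10, 5, 3, 8, 9, 1, 12

Sorted (descending): 51, 49, 48, 47, 44, 39, 26, 16, 11, 9, 8, 6
No ties — each value takes its position as its rank.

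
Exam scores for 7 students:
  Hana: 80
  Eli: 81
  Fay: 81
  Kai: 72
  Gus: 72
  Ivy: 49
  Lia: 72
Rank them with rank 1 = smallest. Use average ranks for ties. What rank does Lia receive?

Sorted (ascending): 49, 72, 72, 72, 80, 81, 81
The 3 values of 72 occupy positions 2–4 → average rank 3.
The 2 values of 81 occupy positions 6–7 → average rank (6+7)/2 = 6.5.
Lia has value 72 → rank 3.

3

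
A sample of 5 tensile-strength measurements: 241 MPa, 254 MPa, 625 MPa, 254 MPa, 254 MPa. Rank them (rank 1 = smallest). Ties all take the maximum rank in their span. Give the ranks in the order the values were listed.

Sorted (ascending): 241, 254, 254, 254, 625
The 3 values of 254 occupy positions 2–4 → each gets rank 4.

1, 4, 5, 4, 4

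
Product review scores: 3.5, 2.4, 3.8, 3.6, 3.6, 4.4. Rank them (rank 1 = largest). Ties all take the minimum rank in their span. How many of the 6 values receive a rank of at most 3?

Sorted (descending): 4.4, 3.8, 3.6, 3.6, 3.5, 2.4
The 2 values of 3.6 occupy positions 3–4 → each gets rank 3.
Ranks ≤ 3: {1, 2, 3, 3} → 4 values.

4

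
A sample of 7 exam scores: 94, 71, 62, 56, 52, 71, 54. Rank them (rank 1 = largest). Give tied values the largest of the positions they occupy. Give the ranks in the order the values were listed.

1, 3, 4, 5, 7, 3, 6

Sorted (descending): 94, 71, 71, 62, 56, 54, 52
The 2 values of 71 occupy positions 2–3 → each gets rank 3.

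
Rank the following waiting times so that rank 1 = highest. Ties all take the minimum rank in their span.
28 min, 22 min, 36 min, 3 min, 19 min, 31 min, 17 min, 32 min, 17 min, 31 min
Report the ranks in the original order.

5, 6, 1, 10, 7, 3, 8, 2, 8, 3

Sorted (descending): 36, 32, 31, 31, 28, 22, 19, 17, 17, 3
The 2 values of 31 occupy positions 3–4 → each gets rank 3.
The 2 values of 17 occupy positions 8–9 → each gets rank 8.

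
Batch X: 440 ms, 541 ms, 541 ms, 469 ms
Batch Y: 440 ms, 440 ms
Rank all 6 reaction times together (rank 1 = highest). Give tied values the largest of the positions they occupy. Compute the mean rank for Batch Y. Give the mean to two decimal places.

6.00

Sorted (descending): 541, 541, 469, 440, 440, 440
The 2 values of 541 occupy positions 1–2 → each gets rank 2.
The 3 values of 440 occupy positions 4–6 → each gets rank 6.
Batch Y values → pooled ranks: 440→6, 440→6
Mean rank = (6 + 6) / 2 = 6.00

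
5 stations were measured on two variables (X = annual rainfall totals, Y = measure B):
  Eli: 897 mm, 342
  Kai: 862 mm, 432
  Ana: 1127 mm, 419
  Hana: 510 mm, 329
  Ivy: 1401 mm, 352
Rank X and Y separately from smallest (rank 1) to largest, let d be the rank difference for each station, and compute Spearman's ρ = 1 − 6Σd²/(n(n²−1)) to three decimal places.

0.300

Ranks of variable 1: 3, 2, 4, 1, 5
Ranks of variable 2: 2, 5, 4, 1, 3
d = r₁ − r₂: 1, -3, 0, 0, 2
d²: 1, 9, 0, 0, 4; Σd² = 14
ρ = 1 − 6·14/(5·24) = 1 − 84/120 = 0.300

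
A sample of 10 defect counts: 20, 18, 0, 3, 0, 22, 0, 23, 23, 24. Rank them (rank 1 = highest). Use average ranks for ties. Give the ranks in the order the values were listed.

Sorted (descending): 24, 23, 23, 22, 20, 18, 3, 0, 0, 0
The 2 values of 23 occupy positions 2–3 → average rank (2+3)/2 = 2.5.
The 3 values of 0 occupy positions 8–10 → average rank 9.

5, 6, 9, 7, 9, 4, 9, 2.5, 2.5, 1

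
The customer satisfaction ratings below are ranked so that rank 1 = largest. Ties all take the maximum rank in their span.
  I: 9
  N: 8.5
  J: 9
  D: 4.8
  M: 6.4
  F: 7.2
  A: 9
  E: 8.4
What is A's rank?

Sorted (descending): 9, 9, 9, 8.5, 8.4, 7.2, 6.4, 4.8
The 3 values of 9 occupy positions 1–3 → each gets rank 3.
A has value 9 → rank 3.

3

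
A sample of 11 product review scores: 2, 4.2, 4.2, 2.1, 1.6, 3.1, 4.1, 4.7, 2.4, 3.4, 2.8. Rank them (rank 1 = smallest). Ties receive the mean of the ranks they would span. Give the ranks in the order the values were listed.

2, 9.5, 9.5, 3, 1, 6, 8, 11, 4, 7, 5

Sorted (ascending): 1.6, 2, 2.1, 2.4, 2.8, 3.1, 3.4, 4.1, 4.2, 4.2, 4.7
The 2 values of 4.2 occupy positions 9–10 → average rank (9+10)/2 = 9.5.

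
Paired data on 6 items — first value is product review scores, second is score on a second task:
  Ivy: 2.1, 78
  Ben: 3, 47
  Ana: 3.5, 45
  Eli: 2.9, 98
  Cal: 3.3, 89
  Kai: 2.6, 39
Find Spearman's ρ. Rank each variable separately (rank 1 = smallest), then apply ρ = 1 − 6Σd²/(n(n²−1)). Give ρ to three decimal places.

Ranks of variable 1: 1, 4, 6, 3, 5, 2
Ranks of variable 2: 4, 3, 2, 6, 5, 1
d = r₁ − r₂: -3, 1, 4, -3, 0, 1
d²: 9, 1, 16, 9, 0, 1; Σd² = 36
ρ = 1 − 6·36/(6·35) = 1 − 216/210 = -0.029

-0.029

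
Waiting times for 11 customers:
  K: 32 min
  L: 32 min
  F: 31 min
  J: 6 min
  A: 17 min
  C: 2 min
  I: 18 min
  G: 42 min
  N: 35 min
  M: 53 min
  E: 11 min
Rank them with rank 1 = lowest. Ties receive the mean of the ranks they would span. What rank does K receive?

Sorted (ascending): 2, 6, 11, 17, 18, 31, 32, 32, 35, 42, 53
The 2 values of 32 occupy positions 7–8 → average rank (7+8)/2 = 7.5.
K has value 32 min → rank 7.5.

7.5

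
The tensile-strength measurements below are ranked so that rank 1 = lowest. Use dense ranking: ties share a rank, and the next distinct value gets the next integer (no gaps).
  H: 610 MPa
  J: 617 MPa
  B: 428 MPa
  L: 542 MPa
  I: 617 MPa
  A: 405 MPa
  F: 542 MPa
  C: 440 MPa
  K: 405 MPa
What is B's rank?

2

Sorted (ascending): 405, 405, 428, 440, 542, 542, 610, 617, 617
The 2 values of 405 share dense rank 1.
The 2 values of 542 share dense rank 4.
The 2 values of 617 share dense rank 6.
Remaining distinct values take the next consecutive integers.
B has value 428 MPa → rank 2.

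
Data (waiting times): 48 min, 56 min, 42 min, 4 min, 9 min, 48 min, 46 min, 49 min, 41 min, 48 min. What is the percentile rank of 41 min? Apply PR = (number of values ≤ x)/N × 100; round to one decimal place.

30.0

N = 10.
Strictly below 41: 2. Equal to 41: 1.
PR = 3/10 × 100 = 30.0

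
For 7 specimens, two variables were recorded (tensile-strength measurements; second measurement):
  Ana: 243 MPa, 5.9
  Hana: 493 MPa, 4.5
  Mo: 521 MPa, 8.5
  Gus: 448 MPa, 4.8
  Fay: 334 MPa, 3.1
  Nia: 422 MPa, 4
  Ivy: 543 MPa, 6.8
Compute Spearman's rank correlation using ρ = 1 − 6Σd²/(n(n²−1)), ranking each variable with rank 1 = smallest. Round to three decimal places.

0.571

Ranks of variable 1: 1, 5, 6, 4, 2, 3, 7
Ranks of variable 2: 5, 3, 7, 4, 1, 2, 6
d = r₁ − r₂: -4, 2, -1, 0, 1, 1, 1
d²: 16, 4, 1, 0, 1, 1, 1; Σd² = 24
ρ = 1 − 6·24/(7·48) = 1 − 144/336 = 0.571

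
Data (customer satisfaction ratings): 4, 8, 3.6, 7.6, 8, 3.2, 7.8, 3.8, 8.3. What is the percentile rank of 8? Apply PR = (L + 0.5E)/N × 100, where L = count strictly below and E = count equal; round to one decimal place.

77.8

N = 9.
Strictly below 8: 6. Equal to 8: 2.
PR = (6 + 0.5·2)/9 × 100 = 77.8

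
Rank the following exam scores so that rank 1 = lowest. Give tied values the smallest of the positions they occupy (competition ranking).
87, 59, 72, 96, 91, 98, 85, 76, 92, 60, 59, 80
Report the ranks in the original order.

Sorted (ascending): 59, 59, 60, 72, 76, 80, 85, 87, 91, 92, 96, 98
The 2 values of 59 occupy positions 1–2 → each gets rank 1.

8, 1, 4, 11, 9, 12, 7, 5, 10, 3, 1, 6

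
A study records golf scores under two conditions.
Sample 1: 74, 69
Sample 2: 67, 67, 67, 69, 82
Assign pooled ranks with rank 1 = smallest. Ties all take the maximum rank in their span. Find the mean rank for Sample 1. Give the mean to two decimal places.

5.50

Sorted (ascending): 67, 67, 67, 69, 69, 74, 82
The 3 values of 67 occupy positions 1–3 → each gets rank 3.
The 2 values of 69 occupy positions 4–5 → each gets rank 5.
Sample 1 values → pooled ranks: 74→6, 69→5
Mean rank = (6 + 5) / 2 = 5.50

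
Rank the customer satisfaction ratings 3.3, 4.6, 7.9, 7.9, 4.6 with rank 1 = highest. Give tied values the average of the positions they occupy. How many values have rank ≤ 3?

2

Sorted (descending): 7.9, 7.9, 4.6, 4.6, 3.3
The 2 values of 7.9 occupy positions 1–2 → average rank (1+2)/2 = 1.5.
The 2 values of 4.6 occupy positions 3–4 → average rank (3+4)/2 = 3.5.
Ranks ≤ 3: {1.5, 1.5} → 2 values.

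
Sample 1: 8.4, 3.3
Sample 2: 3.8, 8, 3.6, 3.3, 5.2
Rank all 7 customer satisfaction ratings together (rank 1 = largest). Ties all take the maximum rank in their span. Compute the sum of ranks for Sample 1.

8

Sorted (descending): 8.4, 8, 5.2, 3.8, 3.6, 3.3, 3.3
The 2 values of 3.3 occupy positions 6–7 → each gets rank 7.
Sample 1 values → pooled ranks: 8.4→1, 3.3→7
Rank sum = 1 + 7 = 8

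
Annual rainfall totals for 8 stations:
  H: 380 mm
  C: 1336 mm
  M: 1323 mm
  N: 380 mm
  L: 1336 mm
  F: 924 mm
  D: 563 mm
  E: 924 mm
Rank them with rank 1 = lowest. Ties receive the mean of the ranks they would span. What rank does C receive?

Sorted (ascending): 380, 380, 563, 924, 924, 1323, 1336, 1336
The 2 values of 380 occupy positions 1–2 → average rank (1+2)/2 = 1.5.
The 2 values of 924 occupy positions 4–5 → average rank (4+5)/2 = 4.5.
The 2 values of 1336 occupy positions 7–8 → average rank (7+8)/2 = 7.5.
C has value 1336 mm → rank 7.5.

7.5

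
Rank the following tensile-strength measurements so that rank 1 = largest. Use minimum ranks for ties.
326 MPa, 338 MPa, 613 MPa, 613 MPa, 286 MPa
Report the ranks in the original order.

4, 3, 1, 1, 5

Sorted (descending): 613, 613, 338, 326, 286
The 2 values of 613 occupy positions 1–2 → each gets rank 1.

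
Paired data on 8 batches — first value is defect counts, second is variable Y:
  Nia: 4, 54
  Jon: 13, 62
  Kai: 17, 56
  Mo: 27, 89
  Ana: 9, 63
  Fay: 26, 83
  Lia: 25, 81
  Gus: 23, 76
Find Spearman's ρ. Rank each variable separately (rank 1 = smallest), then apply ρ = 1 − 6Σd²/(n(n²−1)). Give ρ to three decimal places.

0.905

Ranks of variable 1: 1, 3, 4, 8, 2, 7, 6, 5
Ranks of variable 2: 1, 3, 2, 8, 4, 7, 6, 5
d = r₁ − r₂: 0, 0, 2, 0, -2, 0, 0, 0
d²: 0, 0, 4, 0, 4, 0, 0, 0; Σd² = 8
ρ = 1 − 6·8/(8·63) = 1 − 48/504 = 0.905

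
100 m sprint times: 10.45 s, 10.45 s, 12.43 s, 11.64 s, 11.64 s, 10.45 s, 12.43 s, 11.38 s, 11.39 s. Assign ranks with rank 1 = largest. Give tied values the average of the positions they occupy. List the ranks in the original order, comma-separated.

Sorted (descending): 12.43, 12.43, 11.64, 11.64, 11.39, 11.38, 10.45, 10.45, 10.45
The 2 values of 12.43 occupy positions 1–2 → average rank (1+2)/2 = 1.5.
The 2 values of 11.64 occupy positions 3–4 → average rank (3+4)/2 = 3.5.
The 3 values of 10.45 occupy positions 7–9 → average rank 8.

8, 8, 1.5, 3.5, 3.5, 8, 1.5, 6, 5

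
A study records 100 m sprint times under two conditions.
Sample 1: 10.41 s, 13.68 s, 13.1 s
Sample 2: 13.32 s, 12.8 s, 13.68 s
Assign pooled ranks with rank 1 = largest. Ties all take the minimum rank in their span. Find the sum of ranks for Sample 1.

11

Sorted (descending): 13.68, 13.68, 13.32, 13.1, 12.8, 10.41
The 2 values of 13.68 occupy positions 1–2 → each gets rank 1.
Sample 1 values → pooled ranks: 10.41→6, 13.68→1, 13.1→4
Rank sum = 6 + 1 + 4 = 11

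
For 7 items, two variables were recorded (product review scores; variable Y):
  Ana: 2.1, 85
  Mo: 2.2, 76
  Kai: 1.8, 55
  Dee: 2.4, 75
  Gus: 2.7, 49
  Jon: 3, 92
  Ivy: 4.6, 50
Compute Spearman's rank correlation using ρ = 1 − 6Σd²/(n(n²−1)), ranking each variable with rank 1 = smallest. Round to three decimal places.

Ranks of variable 1: 2, 3, 1, 4, 5, 6, 7
Ranks of variable 2: 6, 5, 3, 4, 1, 7, 2
d = r₁ − r₂: -4, -2, -2, 0, 4, -1, 5
d²: 16, 4, 4, 0, 16, 1, 25; Σd² = 66
ρ = 1 − 6·66/(7·48) = 1 − 396/336 = -0.179

-0.179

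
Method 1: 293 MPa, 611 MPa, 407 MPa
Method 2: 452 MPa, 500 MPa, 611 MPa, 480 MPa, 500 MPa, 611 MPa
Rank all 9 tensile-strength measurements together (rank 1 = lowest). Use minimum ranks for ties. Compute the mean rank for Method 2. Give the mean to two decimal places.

Sorted (ascending): 293, 407, 452, 480, 500, 500, 611, 611, 611
The 2 values of 500 occupy positions 5–6 → each gets rank 5.
The 3 values of 611 occupy positions 7–9 → each gets rank 7.
Method 2 values → pooled ranks: 452→3, 500→5, 611→7, 480→4, 500→5, 611→7
Mean rank = (3 + 5 + 7 + 4 + 5 + 7) / 6 = 5.17

5.17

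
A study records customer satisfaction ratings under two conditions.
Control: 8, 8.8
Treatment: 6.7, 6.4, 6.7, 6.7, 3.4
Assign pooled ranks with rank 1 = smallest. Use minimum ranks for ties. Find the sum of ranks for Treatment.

Sorted (ascending): 3.4, 6.4, 6.7, 6.7, 6.7, 8, 8.8
The 3 values of 6.7 occupy positions 3–5 → each gets rank 3.
Treatment values → pooled ranks: 6.7→3, 6.4→2, 6.7→3, 6.7→3, 3.4→1
Rank sum = 3 + 2 + 3 + 3 + 1 = 12

12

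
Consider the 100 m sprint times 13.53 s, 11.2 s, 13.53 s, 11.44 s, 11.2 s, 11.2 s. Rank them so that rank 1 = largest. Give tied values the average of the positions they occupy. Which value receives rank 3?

11.44

Sorted (descending): 13.53, 13.53, 11.44, 11.2, 11.2, 11.2
The 2 values of 13.53 occupy positions 1–2 → average rank (1+2)/2 = 1.5.
The 3 values of 11.2 occupy positions 4–6 → average rank 5.
Rank 3 → value 11.44.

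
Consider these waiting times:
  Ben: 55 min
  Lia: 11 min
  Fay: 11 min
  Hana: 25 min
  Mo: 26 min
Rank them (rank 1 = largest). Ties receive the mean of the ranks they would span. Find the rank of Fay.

4.5

Sorted (descending): 55, 26, 25, 11, 11
The 2 values of 11 occupy positions 4–5 → average rank (4+5)/2 = 4.5.
Fay has value 11 min → rank 4.5.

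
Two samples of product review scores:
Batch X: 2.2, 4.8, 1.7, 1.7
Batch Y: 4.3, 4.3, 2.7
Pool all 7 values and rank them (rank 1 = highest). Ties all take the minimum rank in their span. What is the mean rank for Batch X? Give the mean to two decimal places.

Sorted (descending): 4.8, 4.3, 4.3, 2.7, 2.2, 1.7, 1.7
The 2 values of 4.3 occupy positions 2–3 → each gets rank 2.
The 2 values of 1.7 occupy positions 6–7 → each gets rank 6.
Batch X values → pooled ranks: 2.2→5, 4.8→1, 1.7→6, 1.7→6
Mean rank = (5 + 1 + 6 + 6) / 4 = 4.50

4.50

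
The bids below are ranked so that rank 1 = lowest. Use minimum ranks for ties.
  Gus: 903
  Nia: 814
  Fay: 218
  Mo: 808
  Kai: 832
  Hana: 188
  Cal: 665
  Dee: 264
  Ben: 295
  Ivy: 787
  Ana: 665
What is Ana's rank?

Sorted (ascending): 188, 218, 264, 295, 665, 665, 787, 808, 814, 832, 903
The 2 values of 665 occupy positions 5–6 → each gets rank 5.
Ana has value 665 → rank 5.

5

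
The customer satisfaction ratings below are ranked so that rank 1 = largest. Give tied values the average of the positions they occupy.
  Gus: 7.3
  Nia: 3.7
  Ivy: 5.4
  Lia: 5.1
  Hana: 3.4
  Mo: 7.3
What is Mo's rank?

1.5

Sorted (descending): 7.3, 7.3, 5.4, 5.1, 3.7, 3.4
The 2 values of 7.3 occupy positions 1–2 → average rank (1+2)/2 = 1.5.
Mo has value 7.3 → rank 1.5.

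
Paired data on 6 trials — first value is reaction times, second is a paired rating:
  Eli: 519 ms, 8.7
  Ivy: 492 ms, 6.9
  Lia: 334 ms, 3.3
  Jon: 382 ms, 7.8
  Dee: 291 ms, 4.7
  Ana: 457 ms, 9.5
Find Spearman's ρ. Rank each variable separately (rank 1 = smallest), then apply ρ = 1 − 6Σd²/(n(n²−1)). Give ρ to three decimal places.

0.657

Ranks of variable 1: 6, 5, 2, 3, 1, 4
Ranks of variable 2: 5, 3, 1, 4, 2, 6
d = r₁ − r₂: 1, 2, 1, -1, -1, -2
d²: 1, 4, 1, 1, 1, 4; Σd² = 12
ρ = 1 − 6·12/(6·35) = 1 − 72/210 = 0.657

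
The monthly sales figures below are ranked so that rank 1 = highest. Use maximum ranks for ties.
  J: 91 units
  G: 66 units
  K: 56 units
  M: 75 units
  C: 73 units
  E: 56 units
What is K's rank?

Sorted (descending): 91, 75, 73, 66, 56, 56
The 2 values of 56 occupy positions 5–6 → each gets rank 6.
K has value 56 units → rank 6.

6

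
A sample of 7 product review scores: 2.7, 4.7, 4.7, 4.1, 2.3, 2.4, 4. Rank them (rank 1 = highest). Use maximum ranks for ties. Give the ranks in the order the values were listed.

Sorted (descending): 4.7, 4.7, 4.1, 4, 2.7, 2.4, 2.3
The 2 values of 4.7 occupy positions 1–2 → each gets rank 2.

5, 2, 2, 3, 7, 6, 4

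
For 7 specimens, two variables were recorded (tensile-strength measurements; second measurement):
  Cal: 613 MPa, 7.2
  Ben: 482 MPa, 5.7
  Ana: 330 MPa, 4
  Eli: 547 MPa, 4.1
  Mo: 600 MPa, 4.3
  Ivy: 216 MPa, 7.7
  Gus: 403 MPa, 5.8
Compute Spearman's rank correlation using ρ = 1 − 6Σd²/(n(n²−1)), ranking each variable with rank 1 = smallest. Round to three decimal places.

-0.071

Ranks of variable 1: 7, 4, 2, 5, 6, 1, 3
Ranks of variable 2: 6, 4, 1, 2, 3, 7, 5
d = r₁ − r₂: 1, 0, 1, 3, 3, -6, -2
d²: 1, 0, 1, 9, 9, 36, 4; Σd² = 60
ρ = 1 − 6·60/(7·48) = 1 − 360/336 = -0.071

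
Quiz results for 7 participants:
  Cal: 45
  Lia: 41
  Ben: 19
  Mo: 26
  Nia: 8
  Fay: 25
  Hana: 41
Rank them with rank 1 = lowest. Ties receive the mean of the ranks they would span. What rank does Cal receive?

7

Sorted (ascending): 8, 19, 25, 26, 41, 41, 45
The 2 values of 41 occupy positions 5–6 → average rank (5+6)/2 = 5.5.
Cal has value 45 → rank 7.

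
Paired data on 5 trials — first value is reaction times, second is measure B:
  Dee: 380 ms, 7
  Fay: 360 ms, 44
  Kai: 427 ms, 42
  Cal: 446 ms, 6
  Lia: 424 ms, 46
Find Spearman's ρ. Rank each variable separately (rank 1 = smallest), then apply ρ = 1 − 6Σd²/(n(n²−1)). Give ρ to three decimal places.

Ranks of variable 1: 2, 1, 4, 5, 3
Ranks of variable 2: 2, 4, 3, 1, 5
d = r₁ − r₂: 0, -3, 1, 4, -2
d²: 0, 9, 1, 16, 4; Σd² = 30
ρ = 1 − 6·30/(5·24) = 1 − 180/120 = -0.500

-0.500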